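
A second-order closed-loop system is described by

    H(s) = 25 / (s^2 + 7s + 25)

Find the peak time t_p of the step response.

Comparing s^2 + 7s + 25 to s^2 + 2ζωₙs + ωₙ²: ωₙ = 5 rad/s and ζ = 7/(2·5) = 0.7.
ζωₙ = 7/2 = 3.5, so ω_d = ωₙ√(1−ζ²) = √(ωₙ² − (ζωₙ)²) = √(25 − 3.5²) = √12.75 ≈ 3.571 rad/s.
t_p = π/ω_d = π/3.571 ≈ 0.8798 s.

t_p ≈ 0.8798 s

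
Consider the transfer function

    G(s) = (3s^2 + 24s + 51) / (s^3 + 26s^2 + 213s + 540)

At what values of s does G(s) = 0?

Set the numerator to zero: 3s^2 + 24s + 51 = 0, i.e. 3·(s^2 + 8s + 17) = 0.
Factoring: (s^2 + 8s + 17) = 0.

s = -4 + j, -4 - j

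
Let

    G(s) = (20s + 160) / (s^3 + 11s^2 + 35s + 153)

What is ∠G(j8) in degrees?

At s = j8: numerator = 160 + j160, denominator = -551 - j232.
∠G = ∠num − ∠den = 45° − (-157.17°) = 202.2°, which wraps to -157.8°.

∠G(j8) ≈ -157.8°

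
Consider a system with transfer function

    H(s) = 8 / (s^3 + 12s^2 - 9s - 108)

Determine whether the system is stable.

The denominator s^3 + 12s^2 - 9s - 108 factors as (s + 12)(s - 3)(s + 3), giving poles at s = -12, 3, -3.
Since the pole(s) at s = 3 lie in the right half-plane, the system is unstable.

unstable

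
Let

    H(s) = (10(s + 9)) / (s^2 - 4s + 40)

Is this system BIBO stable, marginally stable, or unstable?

unstable

The denominator s^2 - 4s + 40 factors as (s^2 - 4s + 40), giving poles at s = 2 + 6j, 2 - 6j.
Since the pole(s) at s = 2 ± 6j lie in the right half-plane, the system is unstable.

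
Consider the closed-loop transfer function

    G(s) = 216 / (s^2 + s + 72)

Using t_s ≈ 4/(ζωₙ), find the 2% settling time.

t_s ≈ 8 s

Comparing s^2 + s + 72 to s^2 + 2ζωₙs + ωₙ²: ωₙ = √72 ≈ 8.485 rad/s and ζ = 1/(2·√72) ≈ 0.05893.
ζωₙ = 1/2 = 0.5, so t_s ≈ 4/(ζωₙ) = 4/0.5 = 8 s.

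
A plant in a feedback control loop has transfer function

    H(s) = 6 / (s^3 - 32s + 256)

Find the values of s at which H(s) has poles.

s = 4 + 4j, 4 - 4j, -8

The poles are the roots of the denominator s^3 - 32s + 256 = 0.
Trying s = -8: the polynomial evaluates to 0, so (s + 8) is a factor.
Dividing out leaves s^2 - 8s + 32 = 0.
The quadratic formula then gives s = 4 ± 4j.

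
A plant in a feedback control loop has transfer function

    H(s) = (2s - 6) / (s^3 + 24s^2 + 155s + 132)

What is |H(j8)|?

Substitute s = j8: numerator = -6 + j16, denominator = -1404 + j728.
|H(j8)| = |-6 + j16| / |-1404 + j728| = 17.088 / 1581.5 ≈ 0.01080.

|H(j8)| ≈ 0.01080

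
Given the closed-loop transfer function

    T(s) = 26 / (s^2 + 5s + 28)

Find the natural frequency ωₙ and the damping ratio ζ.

Compare the denominator to the standard form s^2 + 2ζωₙs + ωₙ².
ωₙ² = 28, so ωₙ = √28 ≈ 5.292 rad/s.
2ζωₙ = 5, so ζ = 5/(2·√28) ≈ 0.4725.

ωₙ ≈ 5.292 rad/s, ζ ≈ 0.4725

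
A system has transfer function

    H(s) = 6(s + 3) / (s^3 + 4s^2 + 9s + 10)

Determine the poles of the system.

The poles are the roots of the denominator s^3 + 4s^2 + 9s + 10 = 0.
Trying s = -2: the polynomial evaluates to 0, so (s + 2) is a factor.
Dividing out leaves s^2 + 2s + 5 = 0.
The quadratic formula then gives s = -1 ± 2j.

s = -1 ± 2j, -2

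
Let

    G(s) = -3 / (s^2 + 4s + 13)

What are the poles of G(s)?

s = -2 ± 3j

The poles are the roots of the denominator s^2 + 4s + 13 = 0.
Using the quadratic formula: s = (-4 ± √(-36))/2 = -2 ± 3j.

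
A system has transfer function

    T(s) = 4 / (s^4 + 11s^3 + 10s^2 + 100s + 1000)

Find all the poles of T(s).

The poles are the roots of the denominator s^4 + 11s^3 + 10s^2 + 100s + 1000 = 0.
Trying s = -10: the polynomial evaluates to 0, so (s + 10) is a factor.
Dividing out leaves s^3 + s^2 + 100 = 0.
This factors further as (s^2 - 4s + 20)(s + 5) = 0.

s = 2 + 4j, 2 - 4j, -10, -5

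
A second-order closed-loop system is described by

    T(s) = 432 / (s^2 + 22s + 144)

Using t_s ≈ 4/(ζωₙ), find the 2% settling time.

Comparing s^2 + 22s + 144 to s^2 + 2ζωₙs + ωₙ²: ωₙ = 12 rad/s and ζ = 22/(2·12) ≈ 0.9167.
ζωₙ = 22/2 = 11, so t_s ≈ 4/(ζωₙ) = 4/11 ≈ 0.3636 s.

t_s ≈ 0.3636 s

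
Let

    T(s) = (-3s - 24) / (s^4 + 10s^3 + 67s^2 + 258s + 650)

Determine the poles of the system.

The poles are the roots of the denominator s^4 + 10s^3 + 67s^2 + 258s + 650 = 0.
No real roots exist; factor into two real quadratics: (s^2 + 8s + 25)(s^2 + 2s + 26) = 0.
Each quadratic gives a conjugate pair via the quadratic formula.

s = -4 ± 3j, -1 ± 5j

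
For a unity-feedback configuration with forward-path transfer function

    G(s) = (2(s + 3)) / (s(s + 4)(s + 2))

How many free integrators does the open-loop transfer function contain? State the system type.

Type 1

The denominator has 1 factor of s at the origin (free integrator), so this is a Type 1 system.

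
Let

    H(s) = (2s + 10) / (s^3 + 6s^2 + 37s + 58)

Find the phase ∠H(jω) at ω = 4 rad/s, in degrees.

At s = j4: numerator = 10 + j8, denominator = -38 + j84.
∠H = ∠num − ∠den = 38.660° − (114.34°) = -75.68°.

∠H(j4) ≈ -75.68°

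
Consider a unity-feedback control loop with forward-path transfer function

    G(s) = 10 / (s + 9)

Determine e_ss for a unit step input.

G(s) has no poles at the origin.
This is a Type 0 system. Kp = lim_{s→0} G(s) = 10/9.
e_ss = 1/(1 + Kp) = 1/(1 + 10/9) = 9/19 ≈ 0.4737.

e_ss = 0.4737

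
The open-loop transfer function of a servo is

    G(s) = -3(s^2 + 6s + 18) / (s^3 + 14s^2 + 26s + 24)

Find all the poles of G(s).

The poles are the roots of the denominator s^3 + 14s^2 + 26s + 24 = 0.
Trying s = -12: the polynomial evaluates to 0, so (s + 12) is a factor.
Dividing out leaves s^2 + 2s + 2 = 0.
The quadratic formula then gives s = -1 ± 1j.

s = -1 ± j, -12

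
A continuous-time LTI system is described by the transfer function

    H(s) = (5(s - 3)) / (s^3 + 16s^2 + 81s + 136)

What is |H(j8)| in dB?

|H(j8)|_dB ≈ -26.5 dB

Substitute s = j8: numerator = -15 + j40, denominator = -888 + j136.
|H(j8)| = |-15 + j40| / |-888 + j136| = 42.720 / 898.35 ≈ 0.04755.
In decibels: 20·log₁₀(0.04755) ≈ -26.5 dB.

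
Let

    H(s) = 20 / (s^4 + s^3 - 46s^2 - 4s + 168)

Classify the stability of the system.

unstable

The denominator s^4 + s^3 - 46s^2 - 4s + 168 factors as (s - 2)(s + 2)(s - 6)(s + 7), giving poles at s = 2, -2, 6, -7.
Since the pole(s) at s = 2, 6 lie in the right half-plane, the system is unstable.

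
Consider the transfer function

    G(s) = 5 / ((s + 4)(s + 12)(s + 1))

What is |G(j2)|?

Substitute s = j2: numerator = 5, denominator = -20 + j120.
|G(j2)| = |5| / |-20 + j120| = 5 / 121.66 ≈ 0.04110.

|G(j2)| ≈ 0.04110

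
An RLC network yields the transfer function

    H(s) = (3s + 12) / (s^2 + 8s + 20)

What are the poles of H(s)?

s = -4 ± 2j

The poles are the roots of the denominator s^2 + 8s + 20 = 0.
Using the quadratic formula: s = (-8 ± √(-16))/2 = -4 ± 2j.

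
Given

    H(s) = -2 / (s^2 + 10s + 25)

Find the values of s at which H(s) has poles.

s = -5, -5

The poles are the roots of the denominator s^2 + 10s + 25 = 0.
Factoring: (s + 5)^2 = 0, so s = -5 and s = -5.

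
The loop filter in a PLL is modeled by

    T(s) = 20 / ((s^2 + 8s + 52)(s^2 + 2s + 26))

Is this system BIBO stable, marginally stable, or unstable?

The poles can be read from the denominator factors: s = -4 ± 6j, -1 ± 5j.
Since all poles lie strictly in the left half-plane, the system is stable.

stable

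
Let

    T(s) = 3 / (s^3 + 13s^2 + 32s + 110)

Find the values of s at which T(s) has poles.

s = -1 ± 3j, -11

The poles are the roots of the denominator s^3 + 13s^2 + 32s + 110 = 0.
Trying s = -11: the polynomial evaluates to 0, so (s + 11) is a factor.
Dividing out leaves s^2 + 2s + 10 = 0.
The quadratic formula then gives s = -1 ± 3j.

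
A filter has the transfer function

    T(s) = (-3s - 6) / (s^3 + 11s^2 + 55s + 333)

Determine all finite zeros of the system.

s = -2

Set the numerator to zero: -3s - 6 = 0, i.e. -3·(s + 2) = 0.
So s = -2.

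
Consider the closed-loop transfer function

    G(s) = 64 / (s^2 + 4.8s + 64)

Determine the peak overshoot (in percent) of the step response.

%OS ≈ 37.2%

Comparing s^2 + 4.8s + 64 to s^2 + 2ζωₙs + ωₙ²: ωₙ = 8 rad/s and ζ = 4.8/(2·8) = 0.3.
%OS = 100·exp(−πζ/√(1−ζ²)) = 100·exp(−π·0.3/√(1−0.3²)) ≈ 37.2%.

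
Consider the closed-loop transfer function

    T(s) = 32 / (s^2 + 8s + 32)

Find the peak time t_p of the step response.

Comparing s^2 + 8s + 32 to s^2 + 2ζωₙs + ωₙ²: ωₙ = √32 ≈ 5.657 rad/s and ζ = 8/(2·√32) ≈ 0.7071.
ζωₙ = 8/2 = 4, so ω_d = ωₙ√(1−ζ²) = √(ωₙ² − (ζωₙ)²) = √(32 − 4²) = √16 = 4 rad/s.
t_p = π/ω_d = π/4 ≈ 0.7854 s.

t_p ≈ 0.7854 s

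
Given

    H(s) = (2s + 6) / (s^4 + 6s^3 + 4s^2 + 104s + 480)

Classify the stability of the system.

The denominator s^4 + 6s^3 + 4s^2 + 104s + 480 factors as (s + 4)(s + 6)(s^2 - 4s + 20), giving poles at s = -4, -6, 2 + 4j, 2 - 4j.
Since the pole(s) at s = 2 + 4j, 2 - 4j lie in the right half-plane, the system is unstable.

unstable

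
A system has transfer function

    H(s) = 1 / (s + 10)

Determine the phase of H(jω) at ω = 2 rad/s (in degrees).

At s = j2: numerator = 1, denominator = 10 + j2.
∠H = ∠num − ∠den = 0° − (11.310°) = -11.31°.

∠H(j2) ≈ -11.31°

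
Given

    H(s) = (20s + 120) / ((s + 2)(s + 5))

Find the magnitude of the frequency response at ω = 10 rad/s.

|H(j10)| ≈ 2.046

Substitute s = j10: numerator = 120 + j200, denominator = -90 + j70.
|H(j10)| = |120 + j200| / |-90 + j70| = 233.24 / 114.02 ≈ 2.046.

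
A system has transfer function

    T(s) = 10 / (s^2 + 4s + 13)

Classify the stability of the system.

The denominator s^2 + 4s + 13 factors as (s^2 + 4s + 13), giving poles at s = -2 ± 3j.
Since all poles lie strictly in the left half-plane, the system is stable.

stable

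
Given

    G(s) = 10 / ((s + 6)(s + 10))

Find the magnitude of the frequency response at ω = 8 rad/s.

Substitute s = j8: numerator = 10, denominator = -4 + j128.
|G(j8)| = |10| / |-4 + j128| = 10 / 128.06 ≈ 0.07809.

|G(j8)| ≈ 0.07809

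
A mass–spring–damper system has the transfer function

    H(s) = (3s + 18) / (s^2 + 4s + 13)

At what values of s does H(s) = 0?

Set the numerator to zero: 3s + 18 = 0, i.e. 3·(s + 6) = 0.
So s = -6.

s = -6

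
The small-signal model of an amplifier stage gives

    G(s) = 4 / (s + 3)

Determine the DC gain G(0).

G(0) = 4/3 ≈ 1.333

At s = 0 each factor (s + a) contributes a and each (s^2 + bs + c) contributes c.
G(0) = 4·1 / ((3)) = 4/3 = 4/3.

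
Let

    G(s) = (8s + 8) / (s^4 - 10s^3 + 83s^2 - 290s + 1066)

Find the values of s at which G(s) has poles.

The poles are the roots of the denominator s^4 - 10s^3 + 83s^2 - 290s + 1066 = 0.
No real roots exist; factor into two real quadratics: (s^2 - 2s + 26)(s^2 - 8s + 41) = 0.
Each quadratic gives a conjugate pair via the quadratic formula.

s = 1 + 5j, 1 - 5j, 4 + 5j, 4 - 5j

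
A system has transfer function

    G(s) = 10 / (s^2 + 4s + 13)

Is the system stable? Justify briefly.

stable

The poles can be read from the denominator factors: s = -2 ± 3j.
Since all poles lie strictly in the left half-plane, the system is stable.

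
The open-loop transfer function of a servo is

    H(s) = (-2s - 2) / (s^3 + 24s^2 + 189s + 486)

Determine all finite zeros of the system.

Set the numerator to zero: -2s - 2 = 0, i.e. -2·(s + 1) = 0.
So s = -1.

s = -1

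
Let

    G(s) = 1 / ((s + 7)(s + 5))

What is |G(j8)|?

|G(j8)| ≈ 0.009972

Substitute s = j8: numerator = 1, denominator = -29 + j96.
|G(j8)| = |1| / |-29 + j96| = 1 / 100.28 ≈ 0.009972.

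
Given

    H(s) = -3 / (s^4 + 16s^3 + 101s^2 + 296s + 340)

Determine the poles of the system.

s = -4 + j, -4 - j, -4 + 2j, -4 - 2j

The poles are the roots of the denominator s^4 + 16s^3 + 101s^2 + 296s + 340 = 0.
No real roots exist; factor into two real quadratics: (s^2 + 8s + 17)(s^2 + 8s + 20) = 0.
Each quadratic gives a conjugate pair via the quadratic formula.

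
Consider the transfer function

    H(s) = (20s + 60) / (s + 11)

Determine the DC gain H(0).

H(0) = 60/11 ≈ 5.455

Set s = 0: H(0) = (60) / (11) = 60/11.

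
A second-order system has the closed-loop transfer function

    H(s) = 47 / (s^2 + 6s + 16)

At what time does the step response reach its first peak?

Comparing s^2 + 6s + 16 to s^2 + 2ζωₙs + ωₙ²: ωₙ = 4 rad/s and ζ = 6/(2·4) = 0.75.
ζωₙ = 6/2 = 3, so ω_d = ωₙ√(1−ζ²) = √(ωₙ² − (ζωₙ)²) = √(16 − 3²) = √7 ≈ 2.646 rad/s.
t_p = π/ω_d = π/2.646 ≈ 1.187 s.

t_p ≈ 1.187 s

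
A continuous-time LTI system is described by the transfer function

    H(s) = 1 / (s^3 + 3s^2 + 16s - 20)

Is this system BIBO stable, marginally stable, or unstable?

The denominator s^3 + 3s^2 + 16s - 20 factors as (s^2 + 4s + 20)(s - 1), giving poles at s = -2 ± 4j, 1.
Since the pole(s) at s = 1 lie in the right half-plane, the system is unstable.

unstable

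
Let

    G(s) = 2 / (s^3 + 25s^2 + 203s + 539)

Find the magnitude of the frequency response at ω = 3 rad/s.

Substitute s = j3: numerator = 2, denominator = 314 + j582.
|G(j3)| = |2| / |314 + j582| = 2 / 661.30 ≈ 0.003024.

|G(j3)| ≈ 0.003024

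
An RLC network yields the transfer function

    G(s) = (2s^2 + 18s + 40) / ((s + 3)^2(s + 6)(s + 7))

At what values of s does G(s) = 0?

Set the numerator to zero: 2s^2 + 18s + 40 = 0, i.e. 2·(s^2 + 9s + 20) = 0.
Factoring: (s + 4)(s + 5) = 0.

s = -4, -5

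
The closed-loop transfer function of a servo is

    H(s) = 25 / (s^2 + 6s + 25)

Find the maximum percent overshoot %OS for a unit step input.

Comparing s^2 + 6s + 25 to s^2 + 2ζωₙs + ωₙ²: ωₙ = 5 rad/s and ζ = 6/(2·5) = 0.6.
%OS = 100·exp(−πζ/√(1−ζ²)) = 100·exp(−π·0.6/√(1−0.6²)) ≈ 9.48%.

%OS ≈ 9.48%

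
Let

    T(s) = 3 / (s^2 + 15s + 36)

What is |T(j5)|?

Substitute s = j5: numerator = 3, denominator = 11 + j75.
|T(j5)| = |3| / |11 + j75| = 3 / 75.802 ≈ 0.03958.

|T(j5)| ≈ 0.03958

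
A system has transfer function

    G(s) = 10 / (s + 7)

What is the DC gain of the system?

G(0) = 10/7 ≈ 1.429

Set s = 0: G(0) = (10) / (7) = 10/7.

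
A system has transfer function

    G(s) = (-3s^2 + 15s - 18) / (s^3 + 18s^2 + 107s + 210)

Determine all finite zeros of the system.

Set the numerator to zero: -3s^2 + 15s - 18 = 0, i.e. -3·(s^2 - 5s + 6) = 0.
Factoring: (s - 2)(s - 3) = 0.

s = 2, 3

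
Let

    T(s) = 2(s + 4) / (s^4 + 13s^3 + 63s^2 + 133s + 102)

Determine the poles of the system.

The poles are the roots of the denominator s^4 + 13s^3 + 63s^2 + 133s + 102 = 0.
Trying s = -2: the polynomial evaluates to 0, so (s + 2) is a factor.
Dividing out leaves s^3 + 11s^2 + 41s + 51 = 0.
This factors further as (s^2 + 8s + 17)(s + 3) = 0.

s = -4 ± j, -2, -3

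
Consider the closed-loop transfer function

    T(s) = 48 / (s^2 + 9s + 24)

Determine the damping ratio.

Compare the denominator to the standard form s^2 + 2ζωₙs + ωₙ².
ωₙ² = 24, so ωₙ = √24 ≈ 4.899 rad/s.
2ζωₙ = 9, so ζ = 9/(2·√24) ≈ 0.9186.
With ζ = 0.9186 the response is underdamped.

ζ ≈ 0.9186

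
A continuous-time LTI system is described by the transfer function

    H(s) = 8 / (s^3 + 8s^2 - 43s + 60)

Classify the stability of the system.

The denominator s^3 + 8s^2 - 43s + 60 factors as (s^2 - 4s + 5)(s + 12), giving poles at s = 2 + j, 2 - j, -12.
Since the pole(s) at s = 2 ± j lie in the right half-plane, the system is unstable.

unstable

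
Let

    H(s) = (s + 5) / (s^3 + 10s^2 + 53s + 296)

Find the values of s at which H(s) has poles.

s = -1 + 6j, -1 - 6j, -8

The poles are the roots of the denominator s^3 + 10s^2 + 53s + 296 = 0.
Trying s = -8: the polynomial evaluates to 0, so (s + 8) is a factor.
Dividing out leaves s^2 + 2s + 37 = 0.
The quadratic formula then gives s = -1 ± 6j.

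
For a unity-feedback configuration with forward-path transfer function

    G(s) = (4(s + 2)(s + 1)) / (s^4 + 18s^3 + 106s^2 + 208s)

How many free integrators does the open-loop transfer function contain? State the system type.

Type 1

The denominator has 1 factor of s at the origin (free integrator), so this is a Type 1 system.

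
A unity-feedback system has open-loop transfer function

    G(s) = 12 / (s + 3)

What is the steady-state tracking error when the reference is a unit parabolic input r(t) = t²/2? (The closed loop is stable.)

e_ss = ∞

G(s) has no poles at the origin.
This is a Type 0 system; Ka = lim_{s→0} s^2·G(s) = 0, so the steady-state error for a parabola input is infinite.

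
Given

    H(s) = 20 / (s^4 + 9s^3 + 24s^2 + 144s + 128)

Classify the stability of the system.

marginally stable

The denominator s^4 + 9s^3 + 24s^2 + 144s + 128 factors as (s^2 + 16)(s + 1)(s + 8), giving poles at s = 4j, -4j, -1, -8.
Since the simple pole(s) at s = 4j, -4j lie on the jω-axis with none in the right half-plane, the system is marginally stable.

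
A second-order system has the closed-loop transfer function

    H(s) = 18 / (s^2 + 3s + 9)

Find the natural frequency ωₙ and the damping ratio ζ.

Compare the denominator to the standard form s^2 + 2ζωₙs + ωₙ².
ωₙ² = 9, so ωₙ = 3 rad/s.
2ζωₙ = 3, so ζ = 3/(2·3) = 0.5.

ωₙ = 3 rad/s, ζ = 0.5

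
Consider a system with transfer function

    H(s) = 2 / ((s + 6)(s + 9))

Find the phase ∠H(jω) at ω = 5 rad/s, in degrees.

∠H(j5) ≈ -68.86°

At s = j5: numerator = 2, denominator = 29 + j75.
∠H = ∠num − ∠den = 0° − (68.860°) = -68.86°.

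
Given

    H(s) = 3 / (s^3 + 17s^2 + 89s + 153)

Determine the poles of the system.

s = -9, -4 ± j

The poles are the roots of the denominator s^3 + 17s^2 + 89s + 153 = 0.
Trying s = -9: the polynomial evaluates to 0, so (s + 9) is a factor.
Dividing out leaves s^2 + 8s + 17 = 0.
The quadratic formula then gives s = -4 ± 1j.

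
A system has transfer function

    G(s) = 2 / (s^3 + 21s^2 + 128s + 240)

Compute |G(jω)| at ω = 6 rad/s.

|G(j6)| ≈ 0.002647

Substitute s = j6: numerator = 2, denominator = -516 + j552.
|G(j6)| = |2| / |-516 + j552| = 2 / 755.62 ≈ 0.002647.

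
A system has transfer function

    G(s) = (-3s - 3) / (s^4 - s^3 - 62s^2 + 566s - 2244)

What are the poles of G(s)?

s = 3 + 5j, 3 - 5j, 6, -11

The poles are the roots of the denominator s^4 - s^3 - 62s^2 + 566s - 2244 = 0.
Trying s = 6: the polynomial evaluates to 0, so (s - 6) is a factor.
Dividing out leaves s^3 + 5s^2 - 32s + 374 = 0.
This factors further as (s^2 - 6s + 34)(s + 11) = 0.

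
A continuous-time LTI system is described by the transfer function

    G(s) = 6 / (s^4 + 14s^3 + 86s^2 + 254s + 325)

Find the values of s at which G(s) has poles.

The poles are the roots of the denominator s^4 + 14s^3 + 86s^2 + 254s + 325 = 0.
No real roots exist; factor into two real quadratics: (s^2 + 8s + 25)(s^2 + 6s + 13) = 0.
Each quadratic gives a conjugate pair via the quadratic formula.

s = -4 ± 3j, -3 ± 2j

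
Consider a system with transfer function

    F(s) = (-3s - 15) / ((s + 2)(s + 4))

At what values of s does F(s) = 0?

s = -5

Set the numerator to zero: -3s - 15 = 0, i.e. -3·(s + 5) = 0.
So s = -5.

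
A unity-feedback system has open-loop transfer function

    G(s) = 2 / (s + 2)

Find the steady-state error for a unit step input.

G(s) has no poles at the origin.
This is a Type 0 system. Kp = lim_{s→0} G(s) = 2/2 = 1.
e_ss = 1/(1 + Kp) = 1/(1 + 1) = 1/2 ≈ 0.5000.

e_ss = 0.5000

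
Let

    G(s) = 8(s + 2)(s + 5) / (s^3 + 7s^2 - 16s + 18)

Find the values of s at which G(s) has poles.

s = 1 + j, 1 - j, -9

The poles are the roots of the denominator s^3 + 7s^2 - 16s + 18 = 0.
Trying s = -9: the polynomial evaluates to 0, so (s + 9) is a factor.
Dividing out leaves s^2 - 2s + 2 = 0.
The quadratic formula then gives s = 1 ± 1j.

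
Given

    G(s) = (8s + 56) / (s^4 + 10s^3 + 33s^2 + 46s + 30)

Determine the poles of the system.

s = -1 + j, -1 - j, -3, -5

The poles are the roots of the denominator s^4 + 10s^3 + 33s^2 + 46s + 30 = 0.
Trying s = -3: the polynomial evaluates to 0, so (s + 3) is a factor.
Dividing out leaves s^3 + 7s^2 + 12s + 10 = 0.
This factors further as (s^2 + 2s + 2)(s + 5) = 0.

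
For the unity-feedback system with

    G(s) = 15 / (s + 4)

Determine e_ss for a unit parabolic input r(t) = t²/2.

e_ss = ∞

G(s) has no poles at the origin.
This is a Type 0 system; Ka = lim_{s→0} s^2·G(s) = 0, so the steady-state error for a parabola input is infinite.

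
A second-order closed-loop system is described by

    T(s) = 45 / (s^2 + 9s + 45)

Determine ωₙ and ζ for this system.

Compare the denominator to the standard form s^2 + 2ζωₙs + ωₙ².
ωₙ² = 45, so ωₙ = √45 ≈ 6.708 rad/s.
2ζωₙ = 9, so ζ = 9/(2·√45) ≈ 0.6708.
With ζ = 0.6708 the response is underdamped.

ωₙ ≈ 6.708 rad/s, ζ ≈ 0.6708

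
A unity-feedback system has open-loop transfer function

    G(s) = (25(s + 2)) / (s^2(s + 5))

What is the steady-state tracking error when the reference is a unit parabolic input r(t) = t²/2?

e_ss = 0.1000

G(s) has 2 poles at the origin.
This is a Type 2 system. Ka = lim_{s→0} s^2·G(s) = 50/5 = 10.
e_ss = 1/Ka = 1/(10) = 1/10 ≈ 0.1000.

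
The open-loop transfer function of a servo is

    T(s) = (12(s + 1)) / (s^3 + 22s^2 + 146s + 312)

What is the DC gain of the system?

Set s = 0: T(0) = (12) / (312) = 1/26.

T(0) = 1/26 ≈ 0.03846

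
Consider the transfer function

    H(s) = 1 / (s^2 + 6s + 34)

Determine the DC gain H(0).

Set s = 0: H(0) = (1) / (34) = 1/34.

H(0) = 1/34 ≈ 0.02941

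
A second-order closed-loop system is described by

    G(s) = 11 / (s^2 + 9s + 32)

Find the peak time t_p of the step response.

t_p ≈ 0.9165 s

Comparing s^2 + 9s + 32 to s^2 + 2ζωₙs + ωₙ²: ωₙ = √32 ≈ 5.657 rad/s and ζ = 9/(2·√32) ≈ 0.7955.
ζωₙ = 9/2 = 4.5, so ω_d = ωₙ√(1−ζ²) = √(ωₙ² − (ζωₙ)²) = √(32 − 4.5²) = √11.75 ≈ 3.428 rad/s.
t_p = π/ω_d = π/3.428 ≈ 0.9165 s.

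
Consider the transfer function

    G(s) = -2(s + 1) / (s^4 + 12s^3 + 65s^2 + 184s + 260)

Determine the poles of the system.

The poles are the roots of the denominator s^4 + 12s^3 + 65s^2 + 184s + 260 = 0.
No real roots exist; factor into two real quadratics: (s^2 + 8s + 20)(s^2 + 4s + 13) = 0.
Each quadratic gives a conjugate pair via the quadratic formula.

s = -4 ± 2j, -2 ± 3j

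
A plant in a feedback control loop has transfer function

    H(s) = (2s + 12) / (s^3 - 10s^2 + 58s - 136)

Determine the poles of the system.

s = 3 + 5j, 3 - 5j, 4

The poles are the roots of the denominator s^3 - 10s^2 + 58s - 136 = 0.
Trying s = 4: the polynomial evaluates to 0, so (s - 4) is a factor.
Dividing out leaves s^2 - 6s + 34 = 0.
The quadratic formula then gives s = 3 ± 5j.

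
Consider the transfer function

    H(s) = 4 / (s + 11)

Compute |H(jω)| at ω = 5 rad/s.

|H(j5)| ≈ 0.3310

Substitute s = j5: numerator = 4, denominator = 11 + j5.
|H(j5)| = |4| / |11 + j5| = 4 / 12.083 ≈ 0.3310.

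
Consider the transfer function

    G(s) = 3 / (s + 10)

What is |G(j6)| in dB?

|G(j6)|_dB ≈ -11.8 dB

Substitute s = j6: numerator = 3, denominator = 10 + j6.
|G(j6)| = |3| / |10 + j6| = 3 / 11.662 ≈ 0.2572.
In decibels: 20·log₁₀(0.2572) ≈ -11.8 dB.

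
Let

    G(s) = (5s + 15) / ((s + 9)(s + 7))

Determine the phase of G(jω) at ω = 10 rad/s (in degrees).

At s = j10: numerator = 15 + j50, denominator = -37 + j160.
∠G = ∠num − ∠den = 73.301° − (103.02°) = -29.72°.

∠G(j10) ≈ -29.72°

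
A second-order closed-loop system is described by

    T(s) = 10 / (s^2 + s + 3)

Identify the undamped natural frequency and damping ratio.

ωₙ ≈ 1.732 rad/s, ζ ≈ 0.2887

Compare the denominator to the standard form s^2 + 2ζωₙs + ωₙ².
ωₙ² = 3, so ωₙ = √3 ≈ 1.732 rad/s.
2ζωₙ = 1, so ζ = 1/(2·√3) ≈ 0.2887.
With ζ = 0.2887 the response is underdamped.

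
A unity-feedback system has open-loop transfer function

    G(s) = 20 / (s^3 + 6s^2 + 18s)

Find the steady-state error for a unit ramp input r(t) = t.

G(s) has one pole at the origin.
This is a Type 1 system. Kv = lim_{s→0} s·G(s) = 20/18 = 10/9.
e_ss = 1/Kv = 1/(10/9) = 9/10 ≈ 0.9000.

e_ss = 0.9000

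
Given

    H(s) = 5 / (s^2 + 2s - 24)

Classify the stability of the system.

unstable

The denominator s^2 + 2s - 24 factors as (s + 6)(s - 4), giving poles at s = -6, 4.
Since the pole(s) at s = 4 lie in the right half-plane, the system is unstable.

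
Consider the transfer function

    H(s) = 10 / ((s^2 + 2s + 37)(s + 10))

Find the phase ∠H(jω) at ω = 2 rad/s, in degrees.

∠H(j2) ≈ -18.22°

At s = j2: numerator = 10, denominator = 322 + j106.
∠H = ∠num − ∠den = 0° − (18.221°) = -18.22°.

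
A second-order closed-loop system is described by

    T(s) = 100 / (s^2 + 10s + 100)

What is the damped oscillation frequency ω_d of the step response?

Comparing s^2 + 10s + 100 to s^2 + 2ζωₙs + ωₙ²: ωₙ = 10 rad/s and ζ = 10/(2·10) = 0.5.
ζωₙ = 10/2 = 5, so ω_d = ωₙ√(1−ζ²) = √(ωₙ² − (ζωₙ)²) = √(100 − 5²) = √75 ≈ 8.660 rad/s.

ω_d ≈ 8.660 rad/s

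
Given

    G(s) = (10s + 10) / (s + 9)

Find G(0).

G(0) = 10/9 ≈ 1.111

Set s = 0: G(0) = (10) / (9) = 10/9.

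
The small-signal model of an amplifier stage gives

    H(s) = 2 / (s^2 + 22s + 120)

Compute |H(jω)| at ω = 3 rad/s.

Substitute s = j3: numerator = 2, denominator = 111 + j66.
|H(j3)| = |2| / |111 + j66| = 2 / 129.14 ≈ 0.01549.

|H(j3)| ≈ 0.01549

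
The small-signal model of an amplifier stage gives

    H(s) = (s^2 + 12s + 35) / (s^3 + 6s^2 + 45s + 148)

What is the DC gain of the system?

Set s = 0: H(0) = (35) / (148) = 35/148.

H(0) = 35/148 ≈ 0.2365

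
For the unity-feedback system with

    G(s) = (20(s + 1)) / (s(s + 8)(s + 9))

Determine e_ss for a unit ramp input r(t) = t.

e_ss = 3.600

G(s) has one pole at the origin.
This is a Type 1 system. Kv = lim_{s→0} s·G(s) = 20/72 = 5/18.
e_ss = 1/Kv = 1/(5/18) = 18/5 ≈ 3.600.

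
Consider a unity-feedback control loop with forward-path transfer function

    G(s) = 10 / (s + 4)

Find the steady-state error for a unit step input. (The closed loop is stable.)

e_ss = 0.2857

G(s) has no poles at the origin.
This is a Type 0 system. Kp = lim_{s→0} G(s) = 10/4 = 5/2.
e_ss = 1/(1 + Kp) = 1/(1 + 5/2) = 2/7 ≈ 0.2857.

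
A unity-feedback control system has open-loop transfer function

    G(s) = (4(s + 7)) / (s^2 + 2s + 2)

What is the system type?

Type 0

The denominator has no factor of s at the origin — no free integrator — so this is a Type 0 system.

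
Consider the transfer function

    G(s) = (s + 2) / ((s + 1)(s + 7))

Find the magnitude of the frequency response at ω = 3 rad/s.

Substitute s = j3: numerator = 2 + j3, denominator = -2 + j24.
|G(j3)| = |2 + j3| / |-2 + j24| = 3.6056 / 24.083 ≈ 0.1497.

|G(j3)| ≈ 0.1497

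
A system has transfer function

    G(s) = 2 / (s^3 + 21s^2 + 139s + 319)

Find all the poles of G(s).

The poles are the roots of the denominator s^3 + 21s^2 + 139s + 319 = 0.
Trying s = -11: the polynomial evaluates to 0, so (s + 11) is a factor.
Dividing out leaves s^2 + 10s + 29 = 0.
The quadratic formula then gives s = -5 ± 2j.

s = -11, -5 + 2j, -5 - 2j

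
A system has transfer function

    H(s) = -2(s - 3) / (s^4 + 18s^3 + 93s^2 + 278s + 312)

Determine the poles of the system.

The poles are the roots of the denominator s^4 + 18s^3 + 93s^2 + 278s + 312 = 0.
Trying s = -12: the polynomial evaluates to 0, so (s + 12) is a factor.
Dividing out leaves s^3 + 6s^2 + 21s + 26 = 0.
This factors further as (s + 2)(s^2 + 4s + 13) = 0.

s = -12, -2, -2 ± 3j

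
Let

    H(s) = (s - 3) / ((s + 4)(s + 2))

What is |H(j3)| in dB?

Substitute s = j3: numerator = -3 + j3, denominator = -1 + j18.
|H(j3)| = |-3 + j3| / |-1 + j18| = 4.2426 / 18.028 ≈ 0.2353.
In decibels: 20·log₁₀(0.2353) ≈ -12.6 dB.

|H(j3)|_dB ≈ -12.6 dB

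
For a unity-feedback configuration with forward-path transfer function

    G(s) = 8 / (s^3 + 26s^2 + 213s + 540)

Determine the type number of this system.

Type 0

The denominator has no factor of s at the origin — no free integrator — so this is a Type 0 system.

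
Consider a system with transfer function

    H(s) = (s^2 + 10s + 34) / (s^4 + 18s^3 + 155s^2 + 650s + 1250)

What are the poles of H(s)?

The poles are the roots of the denominator s^4 + 18s^3 + 155s^2 + 650s + 1250 = 0.
No real roots exist; factor into two real quadratics: (s^2 + 8s + 25)(s^2 + 10s + 50) = 0.
Each quadratic gives a conjugate pair via the quadratic formula.

s = -4 ± 3j, -5 ± 5j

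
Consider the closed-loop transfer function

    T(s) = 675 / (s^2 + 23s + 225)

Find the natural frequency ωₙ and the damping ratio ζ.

ωₙ = 15 rad/s, ζ ≈ 0.7667

Compare the denominator to the standard form s^2 + 2ζωₙs + ωₙ².
ωₙ² = 225, so ωₙ = 15 rad/s.
2ζωₙ = 23, so ζ = 23/(2·15) ≈ 0.7667.
With ζ = 0.7667 the response is underdamped.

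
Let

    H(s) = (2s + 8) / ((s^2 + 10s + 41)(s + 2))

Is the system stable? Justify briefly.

stable

The poles can be read from the denominator factors: s = -5 ± 4j, -2.
Since all poles lie strictly in the left half-plane, the system is stable.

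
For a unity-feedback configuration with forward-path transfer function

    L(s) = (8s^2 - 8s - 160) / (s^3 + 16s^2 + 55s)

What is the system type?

Type 1

Factor s from the denominator: s^3 + 16s^2 + 55s = s·(s^2 + 16s + 55).
There is 1 pole at the origin, so the system is Type 1.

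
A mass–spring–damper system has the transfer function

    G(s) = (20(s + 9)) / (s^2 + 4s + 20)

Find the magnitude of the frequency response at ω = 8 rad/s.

Substitute s = j8: numerator = 180 + j160, denominator = -44 + j32.
|G(j8)| = |180 + j160| / |-44 + j32| = 240.83 / 54.406 ≈ 4.427.

|G(j8)| ≈ 4.427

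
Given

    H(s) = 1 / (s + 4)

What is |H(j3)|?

Substitute s = j3: numerator = 1, denominator = 4 + j3.
|H(j3)| = |1| / |4 + j3| = 1 / 5 = 0.2000.

|H(j3)| = 0.2000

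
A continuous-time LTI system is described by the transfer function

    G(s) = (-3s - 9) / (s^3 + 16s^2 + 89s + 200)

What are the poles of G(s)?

The poles are the roots of the denominator s^3 + 16s^2 + 89s + 200 = 0.
Trying s = -8: the polynomial evaluates to 0, so (s + 8) is a factor.
Dividing out leaves s^2 + 8s + 25 = 0.
The quadratic formula then gives s = -4 ± 3j.

s = -4 ± 3j, -8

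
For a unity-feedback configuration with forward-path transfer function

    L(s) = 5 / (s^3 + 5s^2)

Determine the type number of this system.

Type 2

The denominator has 2 factors of s at the origin (free integrators), so this is a Type 2 system.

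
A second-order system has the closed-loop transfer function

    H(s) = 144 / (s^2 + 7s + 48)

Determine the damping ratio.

ζ ≈ 0.5052

Compare the denominator to the standard form s^2 + 2ζωₙs + ωₙ².
ωₙ² = 48, so ωₙ = √48 ≈ 6.928 rad/s.
2ζωₙ = 7, so ζ = 7/(2·√48) ≈ 0.5052.
With ζ = 0.5052 the response is underdamped.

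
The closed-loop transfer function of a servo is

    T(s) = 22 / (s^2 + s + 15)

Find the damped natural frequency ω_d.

Comparing s^2 + s + 15 to s^2 + 2ζωₙs + ωₙ²: ωₙ = √15 ≈ 3.873 rad/s and ζ = 1/(2·√15) ≈ 0.1291.
ζωₙ = 1/2 = 0.5, so ω_d = ωₙ√(1−ζ²) = √(ωₙ² − (ζωₙ)²) = √(15 − 0.5²) = √14.75 ≈ 3.841 rad/s.

ω_d ≈ 3.841 rad/s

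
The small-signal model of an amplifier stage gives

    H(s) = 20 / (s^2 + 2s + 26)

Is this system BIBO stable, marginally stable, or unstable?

stable

The poles can be read from the denominator factors: s = -1 ± 5j.
Since all poles lie strictly in the left half-plane, the system is stable.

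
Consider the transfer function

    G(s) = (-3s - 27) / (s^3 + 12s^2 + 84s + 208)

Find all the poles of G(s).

The poles are the roots of the denominator s^3 + 12s^2 + 84s + 208 = 0.
Trying s = -4: the polynomial evaluates to 0, so (s + 4) is a factor.
Dividing out leaves s^2 + 8s + 52 = 0.
The quadratic formula then gives s = -4 ± 6j.

s = -4 ± 6j, -4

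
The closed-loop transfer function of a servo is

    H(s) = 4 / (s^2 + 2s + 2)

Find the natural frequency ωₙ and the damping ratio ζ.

Compare the denominator to the standard form s^2 + 2ζωₙs + ωₙ².
ωₙ² = 2, so ωₙ = √2 ≈ 1.414 rad/s.
2ζωₙ = 2, so ζ = 2/(2·√2) ≈ 0.7071.

ωₙ ≈ 1.414 rad/s, ζ ≈ 0.7071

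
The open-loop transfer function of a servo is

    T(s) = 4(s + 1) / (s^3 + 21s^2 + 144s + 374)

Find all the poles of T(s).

The poles are the roots of the denominator s^3 + 21s^2 + 144s + 374 = 0.
Trying s = -11: the polynomial evaluates to 0, so (s + 11) is a factor.
Dividing out leaves s^2 + 10s + 34 = 0.
The quadratic formula then gives s = -5 ± 3j.

s = -5 ± 3j, -11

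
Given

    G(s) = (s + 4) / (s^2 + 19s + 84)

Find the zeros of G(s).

Set the numerator to zero: s + 4 = 0.
So s = -4.

s = -4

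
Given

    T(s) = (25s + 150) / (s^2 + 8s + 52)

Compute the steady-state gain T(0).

T(0) = 75/26 ≈ 2.885

Set s = 0: T(0) = (150) / (52) = 75/26.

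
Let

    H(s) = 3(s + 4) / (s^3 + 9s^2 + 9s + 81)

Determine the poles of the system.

The poles are the roots of the denominator s^3 + 9s^2 + 9s + 81 = 0.
Trying s = -9: the polynomial evaluates to 0, so (s + 9) is a factor.
Dividing out leaves s^2 + 9 = 0.
The quadratic formula then gives s = 0 ± 3j.

s = ±3j, -9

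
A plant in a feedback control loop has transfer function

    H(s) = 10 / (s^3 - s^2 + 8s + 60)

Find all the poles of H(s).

s = 2 + 4j, 2 - 4j, -3

The poles are the roots of the denominator s^3 - s^2 + 8s + 60 = 0.
Trying s = -3: the polynomial evaluates to 0, so (s + 3) is a factor.
Dividing out leaves s^2 - 4s + 20 = 0.
The quadratic formula then gives s = 2 ± 4j.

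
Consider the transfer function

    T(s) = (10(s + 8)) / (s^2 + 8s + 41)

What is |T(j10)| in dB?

Substitute s = j10: numerator = 80 + j100, denominator = -59 + j80.
|T(j10)| = |80 + j100| / |-59 + j80| = 128.06 / 99.403 ≈ 1.288.
In decibels: 20·log₁₀(1.288) ≈ 2.20 dB.

|T(j10)|_dB ≈ 2.20 dB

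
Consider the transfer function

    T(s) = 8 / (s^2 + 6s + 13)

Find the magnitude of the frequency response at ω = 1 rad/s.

|T(j1)| ≈ 0.5963

Substitute s = j1: numerator = 8, denominator = 12 + j6.
|T(j1)| = |8| / |12 + j6| = 8 / 13.416 ≈ 0.5963.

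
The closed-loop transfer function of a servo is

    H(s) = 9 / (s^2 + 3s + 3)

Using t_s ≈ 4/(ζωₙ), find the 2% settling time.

t_s ≈ 2.667 s

Comparing s^2 + 3s + 3 to s^2 + 2ζωₙs + ωₙ²: ωₙ = √3 ≈ 1.732 rad/s and ζ = 3/(2·√3) ≈ 0.8660.
ζωₙ = 3/2 = 1.5, so t_s ≈ 4/(ζωₙ) = 4/1.5 ≈ 2.667 s.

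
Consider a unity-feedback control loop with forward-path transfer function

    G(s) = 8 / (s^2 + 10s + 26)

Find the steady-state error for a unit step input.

e_ss = 0.7647

G(s) has no poles at the origin.
This is a Type 0 system. Kp = lim_{s→0} G(s) = 8/26 = 4/13.
e_ss = 1/(1 + Kp) = 1/(1 + 4/13) = 13/17 ≈ 0.7647.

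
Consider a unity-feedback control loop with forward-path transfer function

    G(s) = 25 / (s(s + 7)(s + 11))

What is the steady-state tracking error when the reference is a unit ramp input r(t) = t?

G(s) has one pole at the origin.
This is a Type 1 system. Kv = lim_{s→0} s·G(s) = 25/77.
e_ss = 1/Kv = 1/(25/77) = 77/25 ≈ 3.080.

e_ss = 3.080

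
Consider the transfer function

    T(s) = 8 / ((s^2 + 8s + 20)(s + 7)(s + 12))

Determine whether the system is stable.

stable

The poles can be read from the denominator factors: s = -4 + 2j, -4 - 2j, -7, -12.
Since all poles lie strictly in the left half-plane, the system is stable.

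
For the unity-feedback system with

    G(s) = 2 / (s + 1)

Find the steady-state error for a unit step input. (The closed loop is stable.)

G(s) has no poles at the origin.
This is a Type 0 system. Kp = lim_{s→0} G(s) = 2/1.
e_ss = 1/(1 + Kp) = 1/(1 + 2) = 1/3 ≈ 0.3333.

e_ss = 0.3333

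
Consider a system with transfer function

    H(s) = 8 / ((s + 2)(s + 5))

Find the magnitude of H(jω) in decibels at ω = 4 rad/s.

Substitute s = j4: numerator = 8, denominator = -6 + j28.
|H(j4)| = |8| / |-6 + j28| = 8 / 28.636 ≈ 0.2794.
In decibels: 20·log₁₀(0.2794) ≈ -11.1 dB.

|H(j4)|_dB ≈ -11.1 dB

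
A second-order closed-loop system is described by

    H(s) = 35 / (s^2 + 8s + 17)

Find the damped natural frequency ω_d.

ω_d = 1 rad/s

Comparing s^2 + 8s + 17 to s^2 + 2ζωₙs + ωₙ²: ωₙ = √17 ≈ 4.123 rad/s and ζ = 8/(2·√17) ≈ 0.9701.
ζωₙ = 8/2 = 4, so ω_d = ωₙ√(1−ζ²) = √(ωₙ² − (ζωₙ)²) = √(17 − 4²) = √1 = 1 rad/s.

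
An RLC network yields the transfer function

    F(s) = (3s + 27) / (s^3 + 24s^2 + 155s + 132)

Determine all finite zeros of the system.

Set the numerator to zero: 3s + 27 = 0, i.e. 3·(s + 9) = 0.
So s = -9.

s = -9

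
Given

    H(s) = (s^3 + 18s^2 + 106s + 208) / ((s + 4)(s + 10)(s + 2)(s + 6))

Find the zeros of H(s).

Set the numerator to zero: s^3 + 18s^2 + 106s + 208 = 0.
Factoring: (s + 8)(s^2 + 10s + 26) = 0.

s = -8, -5 ± j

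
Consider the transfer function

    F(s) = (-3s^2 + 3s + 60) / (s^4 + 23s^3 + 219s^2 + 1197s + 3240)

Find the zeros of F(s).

s = 5, -4

Set the numerator to zero: -3s^2 + 3s + 60 = 0, i.e. -3·(s^2 - s - 20) = 0.
Factoring: (s - 5)(s + 4) = 0.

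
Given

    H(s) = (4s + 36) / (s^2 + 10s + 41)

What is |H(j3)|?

|H(j3)| ≈ 0.8651

Substitute s = j3: numerator = 36 + j12, denominator = 32 + j30.
|H(j3)| = |36 + j12| / |32 + j30| = 37.947 / 43.863 ≈ 0.8651.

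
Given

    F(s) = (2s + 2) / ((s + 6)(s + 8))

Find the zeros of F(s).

s = -1

Set the numerator to zero: 2s + 2 = 0, i.e. 2·(s + 1) = 0.
So s = -1.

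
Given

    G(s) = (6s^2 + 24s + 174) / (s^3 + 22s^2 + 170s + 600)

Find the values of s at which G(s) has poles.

The poles are the roots of the denominator s^3 + 22s^2 + 170s + 600 = 0.
Trying s = -12: the polynomial evaluates to 0, so (s + 12) is a factor.
Dividing out leaves s^2 + 10s + 50 = 0.
The quadratic formula then gives s = -5 ± 5j.

s = -5 ± 5j, -12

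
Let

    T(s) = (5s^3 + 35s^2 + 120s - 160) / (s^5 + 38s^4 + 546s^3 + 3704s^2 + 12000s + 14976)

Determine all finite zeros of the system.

s = 1, -4 + 4j, -4 - 4j

Set the numerator to zero: 5s^3 + 35s^2 + 120s - 160 = 0, i.e. 5·(s^3 + 7s^2 + 24s - 32) = 0.
Factoring: (s - 1)(s^2 + 8s + 32) = 0.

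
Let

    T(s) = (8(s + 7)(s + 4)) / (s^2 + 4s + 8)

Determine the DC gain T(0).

Set s = 0: T(0) = (224) / (8) = 28.

T(0) = 28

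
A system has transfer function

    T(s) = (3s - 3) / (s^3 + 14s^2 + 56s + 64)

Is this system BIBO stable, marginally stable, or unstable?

stable

The denominator s^3 + 14s^2 + 56s + 64 factors as (s + 8)(s + 2)(s + 4), giving poles at s = -8, -2, -4.
Since all poles lie strictly in the left half-plane, the system is stable.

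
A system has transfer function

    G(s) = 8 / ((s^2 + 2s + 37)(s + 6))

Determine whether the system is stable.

stable

The poles can be read from the denominator factors: s = -1 + 6j, -1 - 6j, -6.
Since all poles lie strictly in the left half-plane, the system is stable.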